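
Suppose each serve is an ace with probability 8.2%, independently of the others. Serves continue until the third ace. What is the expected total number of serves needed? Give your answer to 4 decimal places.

36.5854

Y = total serves until the third success; negative binomial with r=3, p=0.082.
E[Y] = r / p = 3 / 0.082 = 36.585366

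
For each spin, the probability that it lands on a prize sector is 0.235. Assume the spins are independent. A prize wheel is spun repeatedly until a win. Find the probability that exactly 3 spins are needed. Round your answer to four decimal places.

Geometric (trials to first success), p = 0.235.
P(Y = 3) = (1−p)^2 · p = 0.58522 · 0.235 = 0.137528

0.1375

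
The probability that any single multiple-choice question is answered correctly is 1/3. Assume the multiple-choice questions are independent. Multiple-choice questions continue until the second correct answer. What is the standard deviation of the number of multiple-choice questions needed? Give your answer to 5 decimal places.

Y = total multiple-choice questions until the second success; negative binomial with r=2, p=0.333333.
SD(Y) = √[r(1−p)/p²] = √(12.0000000) = 3.4641016

3.46410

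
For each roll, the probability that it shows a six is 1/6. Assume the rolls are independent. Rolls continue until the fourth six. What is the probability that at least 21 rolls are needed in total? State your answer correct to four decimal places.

Needing more than 20 rolls ⇔ fewer than 4 successes in the first 20. With X ~ Binomial(20, 0.166667), P(Y > 20) = P(X ≤ 3).
  k=0: C(20,0)·0.166667^0·0.833333^20 = 0.026084
  k=1: C(20,1)·0.166667^1·0.833333^19 = 0.104336
  k=2: C(20,2)·0.166667^2·0.833333^18 = 0.198239
  k=3: C(20,3)·0.166667^3·0.833333^17 = 0.237887
P(X ≤ 3) = 0.566546

0.5665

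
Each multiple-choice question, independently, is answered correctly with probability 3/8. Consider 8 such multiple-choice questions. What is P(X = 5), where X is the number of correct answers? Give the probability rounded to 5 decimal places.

X ~ Binomial(n=8, p=0.375).
P(X=5) = C(8,5) · p^5 · (1−p)^3
= 56 · 0.0074158 · 0.24414 = 0.1013875

0.10139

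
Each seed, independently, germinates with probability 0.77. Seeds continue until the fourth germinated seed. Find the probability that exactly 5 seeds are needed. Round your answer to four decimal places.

0.3234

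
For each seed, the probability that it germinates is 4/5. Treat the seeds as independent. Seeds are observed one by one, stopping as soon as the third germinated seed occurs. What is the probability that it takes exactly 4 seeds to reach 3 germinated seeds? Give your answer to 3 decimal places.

Y = trial on which the third success occurs; negative binomial, r=3, p=0.80.
P(Y=4) = C(3,2) · p^3 · (1−p)^1
= 3 · 0.512 · 0.2 = 0.30720

0.307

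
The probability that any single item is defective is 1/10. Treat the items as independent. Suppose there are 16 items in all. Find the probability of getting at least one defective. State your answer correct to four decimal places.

P(at least one) = 1 − P(none) = 1 − (1 − 0.10)^16
= 1 − 0.185302 = 0.814698

0.8147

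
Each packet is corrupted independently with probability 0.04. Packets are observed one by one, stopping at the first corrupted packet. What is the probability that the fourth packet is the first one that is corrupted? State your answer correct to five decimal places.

0.03539

Geometric (trials to first success), p = 0.04.
P(Y = 4) = (1−p)^3 · p = 0.88474 · 0.04 = 0.0353894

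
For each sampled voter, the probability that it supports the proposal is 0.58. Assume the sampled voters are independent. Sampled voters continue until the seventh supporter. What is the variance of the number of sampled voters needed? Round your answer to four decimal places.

8.7396

Y = total sampled voters until the seventh success; negative binomial with r=7, p=0.58.
Var(Y) = r(1−p)/p² = 7·0.42 / 0.58² = 8.739596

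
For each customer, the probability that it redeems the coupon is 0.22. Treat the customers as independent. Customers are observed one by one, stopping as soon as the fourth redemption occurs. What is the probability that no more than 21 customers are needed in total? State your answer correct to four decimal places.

Finishing within 21 customers ⇔ at least 4 successes in the first 21. With X ~ Binomial(21, 0.22), P(Y ≤ 21) = 1 − P(X ≤ 3).
  k=0: C(21,0)·0.22^0·0.78^21 = 0.005420
  k=1: C(21,1)·0.22^1·0.78^20 = 0.032102
  k=2: C(21,2)·0.22^2·0.78^19 = 0.090545
  k=3: C(21,3)·0.22^3·0.78^18 = 0.161742
1 − 0.289808 = 0.710192

0.7102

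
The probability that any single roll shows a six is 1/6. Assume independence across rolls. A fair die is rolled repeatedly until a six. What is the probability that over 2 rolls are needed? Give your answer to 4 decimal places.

Y = number of rolls to the first success; geometric, p = 0.166667.
P(Y > 2) = P(first 2 all fail) = (1−p)^2 = 0.694444

0.6944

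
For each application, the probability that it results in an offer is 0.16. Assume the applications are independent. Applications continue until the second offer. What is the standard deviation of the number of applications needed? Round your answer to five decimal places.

Y = total applications until the second success; negative binomial with r=2, p=0.16.
SD(Y) = √[r(1−p)/p²] = √(65.6250000) = 8.1009259

8.10093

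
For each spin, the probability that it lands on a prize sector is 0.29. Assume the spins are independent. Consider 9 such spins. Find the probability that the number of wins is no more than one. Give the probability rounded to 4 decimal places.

0.2144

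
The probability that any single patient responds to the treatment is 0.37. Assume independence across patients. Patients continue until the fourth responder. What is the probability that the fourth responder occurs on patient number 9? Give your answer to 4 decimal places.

Y = trial on which the fourth success occurs; negative binomial, r=4, p=0.37.
P(Y=9) = C(8,3) · p^4 · (1−p)^5
= 56 · 0.018742 · 0.099244 = 0.104159

0.1042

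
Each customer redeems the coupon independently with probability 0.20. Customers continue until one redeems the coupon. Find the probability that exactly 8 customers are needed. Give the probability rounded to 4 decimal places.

Geometric (trials to first success), p = 0.20.
P(Y = 8) = (1−p)^7 · p = 0.20972 · 0.20 = 0.041943

0.0419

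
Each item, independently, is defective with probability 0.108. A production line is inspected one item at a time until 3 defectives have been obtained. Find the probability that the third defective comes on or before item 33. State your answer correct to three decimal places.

0.707

Finishing within 33 items ⇔ at least 3 successes in the first 33. With X ~ Binomial(33, 0.108), P(Y ≤ 33) = 1 − P(X ≤ 2).
  k=0: C(33,0)·0.108^0·0.892^33 = 0.02302
  k=1: C(33,1)·0.108^1·0.892^32 = 0.09196
  k=2: C(33,2)·0.108^2·0.892^31 = 0.17815
1 − 0.29313 = 0.70687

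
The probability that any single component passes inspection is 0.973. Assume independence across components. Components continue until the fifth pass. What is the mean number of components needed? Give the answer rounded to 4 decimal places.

5.1387

Y = total components until the fifth success; negative binomial with r=5, p=0.973.
E[Y] = r / p = 5 / 0.973 = 5.138746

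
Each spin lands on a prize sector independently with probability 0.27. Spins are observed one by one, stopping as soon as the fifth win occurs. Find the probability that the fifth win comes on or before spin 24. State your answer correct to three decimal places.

0.817

Finishing within 24 spins ⇔ at least 5 successes in the first 24. With X ~ Binomial(24, 0.27), P(Y ≤ 24) = 1 − P(X ≤ 4).
  k=0: C(24,0)·0.27^0·0.73^24 = 0.00052
  k=1: C(24,1)·0.27^1·0.73^23 = 0.00466
  k=2: C(24,2)·0.27^2·0.73^22 = 0.01980
  k=3: C(24,3)·0.27^3·0.73^21 = 0.05371
  k=4: C(24,4)·0.27^4·0.73^20 = 0.10430
1 − 0.18300 = 0.81700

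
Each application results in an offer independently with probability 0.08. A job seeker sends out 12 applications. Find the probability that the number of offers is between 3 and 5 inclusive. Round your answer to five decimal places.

0.06504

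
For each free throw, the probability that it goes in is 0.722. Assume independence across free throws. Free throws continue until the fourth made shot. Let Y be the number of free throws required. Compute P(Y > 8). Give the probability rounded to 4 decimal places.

Needing more than 8 free throws ⇔ fewer than 4 successes in the first 8. With X ~ Binomial(8, 0.722), P(Y > 8) = P(X ≤ 3).
  k=0: C(8,0)·0.722^0·0.278^8 = 0.000036
  k=1: C(8,1)·0.722^1·0.278^7 = 0.000741
  k=2: C(8,2)·0.722^2·0.278^6 = 0.006738
  k=3: C(8,3)·0.722^3·0.278^5 = 0.034996
P(X ≤ 3) = 0.042511

0.0425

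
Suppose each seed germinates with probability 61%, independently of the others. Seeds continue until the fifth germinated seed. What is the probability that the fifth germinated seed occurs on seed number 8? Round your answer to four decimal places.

0.1754

Y = trial on which the fifth success occurs; negative binomial, r=5, p=0.61.
P(Y=8) = C(7,4) · p^5 · (1−p)^3
= 35 · 0.08446 · 0.059319 = 0.175352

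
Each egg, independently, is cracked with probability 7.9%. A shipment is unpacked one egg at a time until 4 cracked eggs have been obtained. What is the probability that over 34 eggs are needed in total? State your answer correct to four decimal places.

Needing more than 34 eggs ⇔ fewer than 4 successes in the first 34. With X ~ Binomial(34, 0.079), P(Y > 34) = P(X ≤ 3).
  k=0: C(34,0)·0.079^0·0.921^34 = 0.060929
  k=1: C(34,1)·0.079^1·0.921^33 = 0.177694
  k=2: C(34,2)·0.079^2·0.921^32 = 0.251493
  k=3: C(34,3)·0.079^3·0.921^31 = 0.230103
P(X ≤ 3) = 0.720219

0.7202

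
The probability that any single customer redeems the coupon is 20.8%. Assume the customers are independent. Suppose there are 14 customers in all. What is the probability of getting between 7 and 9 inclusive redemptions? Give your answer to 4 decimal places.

0.0144

X ~ Binomial(14, 0.208); P(7 ≤ X ≤ 9) = Σ C(14,k) p^k (1−p)^(14−k) over k:
  k=7: C(14,7)·0.208^7·0.792^7 = 0.011300
  k=8: C(14,8)·0.208^8·0.792^6 = 0.002597
  k=9: C(14,9)·0.208^9·0.792^5 = 0.000455
Total = 0.014351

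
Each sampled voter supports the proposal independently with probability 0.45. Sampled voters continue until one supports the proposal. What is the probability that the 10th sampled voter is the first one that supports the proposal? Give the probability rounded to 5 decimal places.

Geometric (trials to first success), p = 0.45.
P(Y = 10) = (1−p)^9 · p = 0.0046054 · 0.45 = 0.0020724

0.00207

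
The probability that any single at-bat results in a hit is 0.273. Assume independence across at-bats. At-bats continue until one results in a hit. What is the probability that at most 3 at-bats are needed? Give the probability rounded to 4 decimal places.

Y = number of at-bats to the first success; geometric, p = 0.273.
P(Y ≤ 3) = 1 − (1−p)^3 = 1 − 0.384241 = 0.615759

0.6158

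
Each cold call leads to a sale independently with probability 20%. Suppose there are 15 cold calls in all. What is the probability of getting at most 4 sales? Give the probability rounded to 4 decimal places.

0.8358

X ~ Binomial(15, 0.20); P(X ≤ 4) = Σ C(15,k) p^k (1−p)^(15−k) over k:
  k=0: C(15,0)·0.20^0·0.80^15 = 0.035184
  k=1: C(15,1)·0.20^1·0.80^14 = 0.131941
  k=2: C(15,2)·0.20^2·0.80^13 = 0.230897
  k=3: C(15,3)·0.20^3·0.80^12 = 0.250139
  k=4: C(15,4)·0.20^4·0.80^11 = 0.187604
Total = 0.835766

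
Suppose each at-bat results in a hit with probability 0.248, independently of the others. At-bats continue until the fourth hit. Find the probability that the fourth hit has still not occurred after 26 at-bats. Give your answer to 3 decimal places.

0.084

Needing more than 26 at-bats ⇔ fewer than 4 successes in the first 26. With X ~ Binomial(26, 0.248), P(Y > 26) = P(X ≤ 3).
  k=0: C(26,0)·0.248^0·0.752^26 = 0.00060
  k=1: C(26,1)·0.248^1·0.752^25 = 0.00519
  k=2: C(26,2)·0.248^2·0.752^24 = 0.02138
  k=3: C(26,3)·0.248^3·0.752^23 = 0.05641
P(X ≤ 3) = 0.08358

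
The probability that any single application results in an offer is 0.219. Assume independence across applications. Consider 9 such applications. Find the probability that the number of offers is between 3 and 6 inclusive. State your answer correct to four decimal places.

X ~ Binomial(9, 0.219); P(3 ≤ X ≤ 6) = Σ C(9,k) p^k (1−p)^(9−k) over k:
  k=3: C(9,3)·0.219^3·0.781^6 = 0.200225
  k=4: C(9,4)·0.219^4·0.781^5 = 0.084217
  k=5: C(9,5)·0.219^5·0.781^4 = 0.023615
  k=6: C(9,6)·0.219^6·0.781^3 = 0.004415
Total = 0.312472

0.3125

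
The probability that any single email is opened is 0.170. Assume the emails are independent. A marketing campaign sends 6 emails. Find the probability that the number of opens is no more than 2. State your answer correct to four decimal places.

0.9345

X ~ Binomial(6, 0.17); P(X ≤ 2) = Σ C(6,k) p^k (1−p)^(6−k) over k:
  k=0: C(6,0)·0.17^0·0.83^6 = 0.326940
  k=1: C(6,1)·0.17^1·0.83^5 = 0.401782
  k=2: C(6,2)·0.17^2·0.83^4 = 0.205732
Total = 0.934454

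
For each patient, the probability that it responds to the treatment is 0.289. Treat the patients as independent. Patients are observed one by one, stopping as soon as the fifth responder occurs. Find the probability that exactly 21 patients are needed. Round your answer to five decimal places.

0.04166

Y = trial on which the fifth success occurs; negative binomial, r=5, p=0.289.
P(Y=21) = C(20,4) · p^5 · (1−p)^16
= 4845 · 0.002016 · 0.0042649 = 0.0416578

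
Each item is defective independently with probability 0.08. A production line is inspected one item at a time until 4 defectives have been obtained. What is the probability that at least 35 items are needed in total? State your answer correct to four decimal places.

0.7125

Needing more than 34 items ⇔ fewer than 4 successes in the first 34. With X ~ Binomial(34, 0.08), P(Y > 34) = P(X ≤ 3).
  k=0: C(34,0)·0.08^0·0.92^34 = 0.058720
  k=1: C(34,1)·0.08^1·0.92^33 = 0.173607
  k=2: C(34,2)·0.08^2·0.92^32 = 0.249088
  k=3: C(34,3)·0.08^3·0.92^31 = 0.231038
P(X ≤ 3) = 0.712454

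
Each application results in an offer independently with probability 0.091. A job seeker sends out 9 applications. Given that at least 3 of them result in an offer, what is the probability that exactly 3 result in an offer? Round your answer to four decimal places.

X ~ Binomial(9, 0.091). Want P(X=3 | X≥3) = P(X=3) / P(X≥3).
P(X=3) = C(9,3)·0.091^3·0.909^6 = 0.035710
P(X≥3) = 1 − 0.423716 − 0.381764 − 0.152874 = 0.041646
Ratio = 0.035710 / 0.041646 = 0.857452

0.8575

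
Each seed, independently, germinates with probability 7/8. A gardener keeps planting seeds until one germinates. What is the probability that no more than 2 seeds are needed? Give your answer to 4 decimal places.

0.9844

Y = number of seeds to the first success; geometric, p = 0.875.
P(Y ≤ 2) = 1 − (1−p)^2 = 1 − 0.015625 = 0.984375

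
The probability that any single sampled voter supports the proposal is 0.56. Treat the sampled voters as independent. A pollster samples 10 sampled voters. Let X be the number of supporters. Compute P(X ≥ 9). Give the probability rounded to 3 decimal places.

0.027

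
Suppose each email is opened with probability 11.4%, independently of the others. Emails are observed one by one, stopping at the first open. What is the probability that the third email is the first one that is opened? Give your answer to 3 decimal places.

0.089

Geometric (trials to first success), p = 0.114.
P(Y = 3) = (1−p)^2 · p = 0.785 · 0.114 = 0.08949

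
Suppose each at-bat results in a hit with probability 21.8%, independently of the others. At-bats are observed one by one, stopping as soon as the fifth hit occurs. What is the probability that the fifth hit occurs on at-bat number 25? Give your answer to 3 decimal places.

Y = trial on which the fifth success occurs; negative binomial, r=5, p=0.218.
P(Y=25) = C(24,4) · p^5 · (1−p)^20
= 10626 · 0.00049236 · 0.0073137 = 0.03826

0.038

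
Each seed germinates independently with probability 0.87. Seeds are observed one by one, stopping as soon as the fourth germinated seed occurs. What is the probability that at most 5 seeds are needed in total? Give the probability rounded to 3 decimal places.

0.871

Finishing within 5 seeds ⇔ at least 4 successes in the first 5. With X ~ Binomial(5, 0.87), P(Y ≤ 5) = 1 − P(X ≤ 3).
  k=0: C(5,0)·0.87^0·0.13^5 = 0.00004
  k=1: C(5,1)·0.87^1·0.13^4 = 0.00124
  k=2: C(5,2)·0.87^2·0.13^3 = 0.01663
  k=3: C(5,3)·0.87^3·0.13^2 = 0.11129
1 − 0.12920 = 0.87080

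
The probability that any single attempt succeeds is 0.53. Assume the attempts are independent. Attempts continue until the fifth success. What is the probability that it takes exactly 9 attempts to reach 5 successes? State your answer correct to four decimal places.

Y = trial on which the fifth success occurs; negative binomial, r=5, p=0.53.
P(Y=9) = C(8,4) · p^5 · (1−p)^4
= 70 · 0.04182 · 0.048797 = 0.142846

0.1428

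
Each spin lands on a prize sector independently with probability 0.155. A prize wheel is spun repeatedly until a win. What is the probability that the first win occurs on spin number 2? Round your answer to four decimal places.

0.1310

Geometric (trials to first success), p = 0.155.
P(Y = 2) = (1−p)^1 · p = 0.845 · 0.155 = 0.130975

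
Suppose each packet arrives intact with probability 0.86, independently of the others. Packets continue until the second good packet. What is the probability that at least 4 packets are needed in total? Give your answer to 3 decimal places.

0.053

Needing more than 3 packets ⇔ fewer than 2 successes in the first 3. With X ~ Binomial(3, 0.86), P(Y > 3) = P(X ≤ 1).
  k=0: C(3,0)·0.86^0·0.14^3 = 0.00274
  k=1: C(3,1)·0.86^1·0.14^2 = 0.05057
P(X ≤ 1) = 0.05331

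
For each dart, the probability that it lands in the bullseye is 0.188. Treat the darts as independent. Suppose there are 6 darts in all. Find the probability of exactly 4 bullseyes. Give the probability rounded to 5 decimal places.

X ~ Binomial(n=6, p=0.188).
P(X=4) = C(6,4) · p^4 · (1−p)^2
= 15 · 0.0012492 · 0.65934 = 0.0123548

0.01235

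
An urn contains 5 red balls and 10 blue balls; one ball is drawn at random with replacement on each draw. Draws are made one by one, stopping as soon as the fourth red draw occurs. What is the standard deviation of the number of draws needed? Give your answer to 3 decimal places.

Y = total draws until the fourth success; negative binomial with r=4, p=0.333333.
SD(Y) = √[r(1−p)/p²] = √(24.00000) = 4.89898

4.899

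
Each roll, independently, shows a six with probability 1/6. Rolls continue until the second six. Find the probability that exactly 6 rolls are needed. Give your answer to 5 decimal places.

Y = trial on which the second success occurs; negative binomial, r=2, p=0.166667.
P(Y=6) = C(5,1) · p^2 · (1−p)^4
= 5 · 0.027778 · 0.48225 = 0.0669796

0.06698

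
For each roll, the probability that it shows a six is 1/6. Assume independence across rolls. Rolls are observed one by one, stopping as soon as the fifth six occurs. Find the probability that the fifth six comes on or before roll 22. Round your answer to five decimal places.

0.29964

Finishing within 22 rolls ⇔ at least 5 successes in the first 22. With X ~ Binomial(22, 0.166667), P(Y ≤ 22) = 1 − P(X ≤ 4).
  k=0: C(22,0)·0.166667^0·0.833333^22 = 0.0181139
  k=1: C(22,1)·0.166667^1·0.833333^21 = 0.0797013
  k=2: C(22,2)·0.166667^2·0.833333^20 = 0.1673727
  k=3: C(22,3)·0.166667^3·0.833333^19 = 0.2231636
  k=4: C(22,4)·0.166667^4·0.833333^18 = 0.2120054
1 − 0.7003568 = 0.2996432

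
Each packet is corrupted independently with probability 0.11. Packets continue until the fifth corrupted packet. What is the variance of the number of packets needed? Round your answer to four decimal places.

367.7686

Y = total packets until the fifth success; negative binomial with r=5, p=0.11.
Var(Y) = r(1−p)/p² = 5·0.89 / 0.11² = 367.768595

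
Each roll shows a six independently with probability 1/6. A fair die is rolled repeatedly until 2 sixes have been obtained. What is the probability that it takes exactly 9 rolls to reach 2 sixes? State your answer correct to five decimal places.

Y = trial on which the second success occurs; negative binomial, r=2, p=0.166667.
P(Y=9) = C(8,1) · p^2 · (1−p)^7
= 8 · 0.027778 · 0.27908 = 0.0620181

0.06202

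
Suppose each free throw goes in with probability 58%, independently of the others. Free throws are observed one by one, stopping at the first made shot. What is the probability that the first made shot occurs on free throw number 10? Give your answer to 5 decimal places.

Geometric (trials to first success), p = 0.58.
P(Y = 10) = (1−p)^9 · p = 0.00040667 · 0.58 = 0.0002359

0.00024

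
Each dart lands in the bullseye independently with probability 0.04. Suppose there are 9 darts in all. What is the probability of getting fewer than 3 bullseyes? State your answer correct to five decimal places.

0.99552

X ~ Binomial(9, 0.04); P(X ≤ 2) = Σ C(9,k) p^k (1−p)^(9−k) over k:
  k=0: C(9,0)·0.04^0·0.96^9 = 0.6925340
  k=1: C(9,1)·0.04^1·0.96^8 = 0.2597002
  k=2: C(9,2)·0.04^2·0.96^7 = 0.0432834
Total = 0.9955176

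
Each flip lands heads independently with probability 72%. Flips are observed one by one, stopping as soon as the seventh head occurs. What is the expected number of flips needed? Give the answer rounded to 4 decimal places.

9.7222

Y = total flips until the seventh success; negative binomial with r=7, p=0.72.
E[Y] = r / p = 7 / 0.72 = 9.722222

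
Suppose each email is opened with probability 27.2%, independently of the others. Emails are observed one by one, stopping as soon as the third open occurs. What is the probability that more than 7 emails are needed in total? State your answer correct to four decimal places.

0.7095

Needing more than 7 emails ⇔ fewer than 3 successes in the first 7. With X ~ Binomial(7, 0.272), P(Y > 7) = P(X ≤ 2).
  k=0: C(7,0)·0.272^0·0.728^7 = 0.108373
  k=1: C(7,1)·0.272^1·0.728^6 = 0.283436
  k=2: C(7,2)·0.272^2·0.728^5 = 0.317698
P(X ≤ 2) = 0.709506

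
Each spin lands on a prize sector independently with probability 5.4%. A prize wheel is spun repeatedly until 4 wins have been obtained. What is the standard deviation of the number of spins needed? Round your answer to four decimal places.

Y = total spins until the fourth success; negative binomial with r=4, p=0.054.
SD(Y) = √[r(1−p)/p²] = √(1297.668038) = 36.023160

36.0232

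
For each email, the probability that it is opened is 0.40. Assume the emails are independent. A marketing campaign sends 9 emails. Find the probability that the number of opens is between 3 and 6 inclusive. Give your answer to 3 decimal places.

X ~ Binomial(9, 0.40); P(3 ≤ X ≤ 6) = Σ C(9,k) p^k (1−p)^(9−k) over k:
  k=3: C(9,3)·0.40^3·0.60^6 = 0.25082
  k=4: C(9,4)·0.40^4·0.60^5 = 0.25082
  k=5: C(9,5)·0.40^5·0.60^4 = 0.16722
  k=6: C(9,6)·0.40^6·0.60^3 = 0.07432
Total = 0.74318

0.743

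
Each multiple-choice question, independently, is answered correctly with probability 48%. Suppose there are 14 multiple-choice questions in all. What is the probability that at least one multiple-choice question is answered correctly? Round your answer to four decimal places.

0.9999

P(at least one) = 1 − P(none) = 1 − (1 − 0.48)^14
= 1 − 0.000106 = 0.999894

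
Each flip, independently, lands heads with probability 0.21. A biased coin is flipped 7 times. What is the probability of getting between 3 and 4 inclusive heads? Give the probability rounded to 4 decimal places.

0.1598

X ~ Binomial(7, 0.21); P(3 ≤ X ≤ 4) = Σ C(7,k) p^k (1−p)^(7−k) over k:
  k=3: C(7,3)·0.21^3·0.79^4 = 0.126251
  k=4: C(7,4)·0.21^4·0.79^3 = 0.033560
Total = 0.159811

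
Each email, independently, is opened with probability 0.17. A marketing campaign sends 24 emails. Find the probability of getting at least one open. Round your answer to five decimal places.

P(at least one) = 1 − P(none) = 1 − (1 − 0.17)^24
= 1 − 0.0114255 = 0.9885745

0.98857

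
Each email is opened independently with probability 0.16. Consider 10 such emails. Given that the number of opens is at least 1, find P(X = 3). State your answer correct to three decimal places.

X ~ Binomial(10, 0.16). Want P(X=3 | X≥1) = P(X=3) / P(X≥1).
P(X=3) = C(10,3)·0.16^3·0.84^7 = 0.14504
P(X≥1) = 1 − 0.17490 = 0.82510
Ratio = 0.14504 / 0.82510 = 0.17579

0.176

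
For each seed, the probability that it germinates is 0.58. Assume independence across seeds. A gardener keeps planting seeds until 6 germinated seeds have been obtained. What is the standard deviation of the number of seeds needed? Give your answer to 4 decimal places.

Y = total seeds until the sixth success; negative binomial with r=6, p=0.58.
SD(Y) = √[r(1−p)/p²] = √(7.491082) = 2.736984

2.7370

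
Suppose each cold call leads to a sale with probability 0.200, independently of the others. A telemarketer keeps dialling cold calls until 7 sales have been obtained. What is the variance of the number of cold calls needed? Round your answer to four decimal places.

140.0000

Y = total cold calls until the seventh success; negative binomial with r=7, p=0.20.
Var(Y) = r(1−p)/p² = 7·0.80 / 0.20² = 140.000000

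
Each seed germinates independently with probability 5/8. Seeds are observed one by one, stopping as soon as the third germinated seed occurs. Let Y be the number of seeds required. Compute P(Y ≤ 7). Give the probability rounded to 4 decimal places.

Finishing within 7 seeds ⇔ at least 3 successes in the first 7. With X ~ Binomial(7, 0.625), P(Y ≤ 7) = 1 − P(X ≤ 2).
  k=0: C(7,0)·0.625^0·0.375^7 = 0.001043
  k=1: C(7,1)·0.625^1·0.375^6 = 0.012167
  k=2: C(7,2)·0.625^2·0.375^5 = 0.060833
1 − 0.074042 = 0.925958

0.9260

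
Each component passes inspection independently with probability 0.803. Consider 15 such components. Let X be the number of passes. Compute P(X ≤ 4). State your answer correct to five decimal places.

0.00001

X ~ Binomial(15, 0.803); P(X ≤ 4) = Σ C(15,k) p^k (1−p)^(15−k) over k:
  k=0: C(15,0)·0.803^0·0.197^15 = 0.0000000
  k=1: C(15,1)·0.803^1·0.197^14 = 0.0000000
  k=2: C(15,2)·0.803^2·0.197^13 = 0.0000000
  k=3: C(15,3)·0.803^3·0.197^12 = 0.0000008
  k=4: C(15,4)·0.803^4·0.197^11 = 0.0000098
Total = 0.0000107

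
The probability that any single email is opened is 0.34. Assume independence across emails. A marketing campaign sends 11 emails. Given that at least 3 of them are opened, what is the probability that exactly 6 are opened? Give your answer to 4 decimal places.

0.1146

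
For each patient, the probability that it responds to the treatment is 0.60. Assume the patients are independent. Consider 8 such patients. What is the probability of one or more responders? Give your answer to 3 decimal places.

0.999

P(at least one) = 1 − P(none) = 1 − (1 − 0.60)^8
= 1 − 0.00066 = 0.99934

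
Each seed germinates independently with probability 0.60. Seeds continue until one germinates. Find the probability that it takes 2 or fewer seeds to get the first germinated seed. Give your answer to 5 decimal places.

Y = number of seeds to the first success; geometric, p = 0.60.
P(Y ≤ 2) = 1 − (1−p)^2 = 1 − 0.1600000 = 0.8400000

0.84000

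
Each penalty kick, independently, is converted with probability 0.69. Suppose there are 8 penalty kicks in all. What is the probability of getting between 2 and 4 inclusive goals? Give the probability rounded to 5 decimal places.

X ~ Binomial(8, 0.69); P(2 ≤ X ≤ 4) = Σ C(8,k) p^k (1−p)^(8−k) over k:
  k=2: C(8,2)·0.69^2·0.31^6 = 0.0118311
  k=3: C(8,3)·0.69^3·0.31^5 = 0.0526676
  k=4: C(8,4)·0.69^4·0.31^4 = 0.1465349
Total = 0.2110337

0.21103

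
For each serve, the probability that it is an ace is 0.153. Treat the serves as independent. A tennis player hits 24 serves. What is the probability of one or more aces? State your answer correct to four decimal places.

0.9814

P(at least one) = 1 − P(none) = 1 − (1 − 0.153)^24
= 1 − 0.018587 = 0.981413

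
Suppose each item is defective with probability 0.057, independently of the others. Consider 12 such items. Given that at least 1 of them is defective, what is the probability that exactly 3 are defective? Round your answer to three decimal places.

0.048

X ~ Binomial(12, 0.057). Want P(X=3 | X≥1) = P(X=3) / P(X≥1).
P(X=3) = C(12,3)·0.057^3·0.943^9 = 0.02402
P(X≥1) = 1 − 0.49447 = 0.50553
Ratio = 0.02402 / 0.50553 = 0.04752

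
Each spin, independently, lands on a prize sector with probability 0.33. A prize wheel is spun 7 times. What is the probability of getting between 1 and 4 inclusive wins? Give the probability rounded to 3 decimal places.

0.896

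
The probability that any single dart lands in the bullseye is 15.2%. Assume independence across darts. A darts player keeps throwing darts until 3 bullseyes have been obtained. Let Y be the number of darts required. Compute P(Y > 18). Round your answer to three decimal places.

Needing more than 18 darts ⇔ fewer than 3 successes in the first 18. With X ~ Binomial(18, 0.152), P(Y > 18) = P(X ≤ 2).
  k=0: C(18,0)·0.152^0·0.848^18 = 0.05142
  k=1: C(18,1)·0.152^1·0.848^17 = 0.16590
  k=2: C(18,2)·0.152^2·0.848^16 = 0.25276
P(X ≤ 2) = 0.47008

0.470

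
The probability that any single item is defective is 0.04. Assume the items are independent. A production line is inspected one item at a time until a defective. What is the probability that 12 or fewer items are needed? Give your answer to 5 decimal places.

0.38729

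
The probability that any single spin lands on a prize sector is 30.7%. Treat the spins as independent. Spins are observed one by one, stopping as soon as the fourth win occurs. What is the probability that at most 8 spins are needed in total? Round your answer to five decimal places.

Finishing within 8 spins ⇔ at least 4 successes in the first 8. With X ~ Binomial(8, 0.307), P(Y ≤ 8) = 1 − P(X ≤ 3).
  k=0: C(8,0)·0.307^0·0.693^8 = 0.0531944
  k=1: C(8,1)·0.307^1·0.693^7 = 0.1885216
  k=2: C(8,2)·0.307^2·0.693^6 = 0.2923036
  k=3: C(8,3)·0.307^3·0.693^5 = 0.2589818
1 − 0.7930014 = 0.2069986

0.20700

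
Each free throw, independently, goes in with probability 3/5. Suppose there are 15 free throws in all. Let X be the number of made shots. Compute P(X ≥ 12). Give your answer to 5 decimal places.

X ~ Binomial(15, 0.60); P(X ≥ 12) = Σ C(15,k) p^k (1−p)^(15−k) over k:
  k=12: C(15,12)·0.60^12·0.40^3 = 0.0633879
  k=13: C(15,13)·0.60^13·0.40^2 = 0.0219420
  k=14: C(15,14)·0.60^14·0.40^1 = 0.0047018
  k=15: C(15,15)·0.60^15·0.40^0 = 0.0004702
Total = 0.0905019

0.09050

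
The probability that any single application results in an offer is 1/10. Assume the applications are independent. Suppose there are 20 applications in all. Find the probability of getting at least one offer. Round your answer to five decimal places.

0.87842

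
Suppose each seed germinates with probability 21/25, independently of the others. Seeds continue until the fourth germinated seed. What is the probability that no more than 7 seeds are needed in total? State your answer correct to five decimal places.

Finishing within 7 seeds ⇔ at least 4 successes in the first 7. With X ~ Binomial(7, 0.84), P(Y ≤ 7) = 1 − P(X ≤ 3).
  k=0: C(7,0)·0.84^0·0.16^7 = 0.0000027
  k=1: C(7,1)·0.84^1·0.16^6 = 0.0000987
  k=2: C(7,2)·0.84^2·0.16^5 = 0.0015537
  k=3: C(7,3)·0.84^3·0.16^4 = 0.0135952
1 − 0.0152503 = 0.9847497

0.98475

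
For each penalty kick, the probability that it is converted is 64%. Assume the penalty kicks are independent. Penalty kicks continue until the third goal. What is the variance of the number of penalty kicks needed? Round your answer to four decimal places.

Y = total penalty kicks until the third success; negative binomial with r=3, p=0.64.
Var(Y) = r(1−p)/p² = 3·0.36 / 0.64² = 2.636719

2.6367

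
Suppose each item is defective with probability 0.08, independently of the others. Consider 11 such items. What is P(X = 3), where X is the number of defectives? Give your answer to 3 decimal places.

0.043

X ~ Binomial(n=11, p=0.08).
P(X=3) = C(11,3) · p^3 · (1−p)^8
= 165 · 0.000512 · 0.51322 = 0.04336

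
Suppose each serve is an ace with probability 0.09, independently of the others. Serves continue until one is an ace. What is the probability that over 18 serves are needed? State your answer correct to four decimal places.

0.1831

Y = number of serves to the first success; geometric, p = 0.09.
P(Y > 18) = P(first 18 all fail) = (1−p)^18 = 0.183124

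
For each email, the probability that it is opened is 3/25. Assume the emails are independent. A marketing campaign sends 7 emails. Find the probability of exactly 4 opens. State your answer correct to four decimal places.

0.0049

X ~ Binomial(n=7, p=0.12).
P(X=4) = C(7,4) · p^4 · (1−p)^3
= 35 · 0.00020736 · 0.68147 = 0.004946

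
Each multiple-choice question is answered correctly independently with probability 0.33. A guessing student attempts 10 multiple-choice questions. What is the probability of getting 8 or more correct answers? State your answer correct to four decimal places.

0.0032

X ~ Binomial(10, 0.33); P(X ≥ 8) = Σ C(10,k) p^k (1−p)^(10−k) over k:
  k=8: C(10,8)·0.33^8·0.67^2 = 0.002841
  k=9: C(10,9)·0.33^9·0.67^1 = 0.000311
  k=10: C(10,10)·0.33^10·0.67^0 = 0.000015
Total = 0.003167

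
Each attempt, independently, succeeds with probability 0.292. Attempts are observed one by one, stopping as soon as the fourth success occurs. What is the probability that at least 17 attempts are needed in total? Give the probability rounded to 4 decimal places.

Needing more than 16 attempts ⇔ fewer than 4 successes in the first 16. With X ~ Binomial(16, 0.292), P(Y > 16) = P(X ≤ 3).
  k=0: C(16,0)·0.292^0·0.708^16 = 0.003986
  k=1: C(16,1)·0.292^1·0.708^15 = 0.026303
  k=2: C(16,2)·0.292^2·0.708^14 = 0.081360
  k=3: C(16,3)·0.292^3·0.708^13 = 0.156592
P(X ≤ 3) = 0.268241

0.2682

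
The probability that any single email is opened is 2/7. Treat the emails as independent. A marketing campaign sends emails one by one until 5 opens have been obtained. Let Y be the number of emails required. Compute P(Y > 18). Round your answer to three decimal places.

0.382

Needing more than 18 emails ⇔ fewer than 5 successes in the first 18. With X ~ Binomial(18, 0.285714), P(Y > 18) = P(X ≤ 4).
  k=0: C(18,0)·0.285714^0·0.714286^18 = 0.00234
  k=1: C(18,1)·0.285714^1·0.714286^17 = 0.01687
  k=2: C(18,2)·0.285714^2·0.714286^16 = 0.05735
  k=3: C(18,3)·0.285714^3·0.714286^15 = 0.12234
  k=4: C(18,4)·0.285714^4·0.714286^14 = 0.18351
P(X ≤ 4) = 0.38240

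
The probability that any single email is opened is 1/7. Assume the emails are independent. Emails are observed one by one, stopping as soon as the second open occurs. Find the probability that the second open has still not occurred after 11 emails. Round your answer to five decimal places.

Needing more than 11 emails ⇔ fewer than 2 successes in the first 11. With X ~ Binomial(11, 0.142857), P(Y > 11) = P(X ≤ 1).
  k=0: C(11,0)·0.142857^0·0.857143^11 = 0.1834786
  k=1: C(11,1)·0.142857^1·0.857143^10 = 0.3363774
P(X ≤ 1) = 0.5198559

0.51986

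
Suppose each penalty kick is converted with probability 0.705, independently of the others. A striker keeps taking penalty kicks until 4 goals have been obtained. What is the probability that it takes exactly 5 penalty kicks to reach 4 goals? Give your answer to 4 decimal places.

0.2915

Y = trial on which the fourth success occurs; negative binomial, r=4, p=0.705.
P(Y=5) = C(4,3) · p^4 · (1−p)^1
= 4 · 0.24703 · 0.295 = 0.291500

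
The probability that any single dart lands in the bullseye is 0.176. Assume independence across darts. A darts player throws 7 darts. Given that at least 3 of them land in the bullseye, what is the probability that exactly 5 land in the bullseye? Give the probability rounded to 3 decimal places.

X ~ Binomial(7, 0.176). Want P(X=5 | X≥3) = P(X=5) / P(X≥3).
P(X=5) = C(7,5)·0.176^5·0.824^2 = 0.00241
P(X≥3) = 1 − 0.25792 − 0.38563 − 0.24710 = 0.10934
Ratio = 0.00241 / 0.10934 = 0.02202

0.022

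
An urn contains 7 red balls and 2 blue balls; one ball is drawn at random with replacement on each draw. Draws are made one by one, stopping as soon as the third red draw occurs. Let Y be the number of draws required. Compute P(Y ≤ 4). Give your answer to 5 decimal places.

0.78418

Finishing within 4 draws ⇔ at least 3 successes in the first 4. With X ~ Binomial(4, 0.777778), P(Y ≤ 4) = 1 − P(X ≤ 2).
  k=0: C(4,0)·0.777778^0·0.222222^4 = 0.0024387
  k=1: C(4,1)·0.777778^1·0.222222^3 = 0.0341411
  k=2: C(4,2)·0.777778^2·0.222222^2 = 0.1792410
1 − 0.2158208 = 0.7841792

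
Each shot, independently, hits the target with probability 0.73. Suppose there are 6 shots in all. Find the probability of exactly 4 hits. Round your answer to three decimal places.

0.311

X ~ Binomial(n=6, p=0.73).
P(X=4) = C(6,4) · p^4 · (1−p)^2
= 15 · 0.28398 · 0.0729 = 0.31053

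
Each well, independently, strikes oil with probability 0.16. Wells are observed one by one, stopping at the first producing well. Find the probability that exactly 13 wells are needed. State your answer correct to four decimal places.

0.0197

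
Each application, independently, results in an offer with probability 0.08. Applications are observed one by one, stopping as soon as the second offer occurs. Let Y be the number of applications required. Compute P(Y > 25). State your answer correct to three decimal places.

0.395

Needing more than 25 applications ⇔ fewer than 2 successes in the first 25. With X ~ Binomial(25, 0.08), P(Y > 25) = P(X ≤ 1).
  k=0: C(25,0)·0.08^0·0.92^25 = 0.12436
  k=1: C(25,1)·0.08^1·0.92^24 = 0.27036
P(X ≤ 1) = 0.39472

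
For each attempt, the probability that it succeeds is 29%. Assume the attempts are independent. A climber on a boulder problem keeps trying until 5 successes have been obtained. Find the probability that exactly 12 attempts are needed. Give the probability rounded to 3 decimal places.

Y = trial on which the fifth success occurs; negative binomial, r=5, p=0.29.
P(Y=12) = C(11,4) · p^5 · (1−p)^7
= 330 · 0.0020511 · 0.090951 = 0.06156

0.062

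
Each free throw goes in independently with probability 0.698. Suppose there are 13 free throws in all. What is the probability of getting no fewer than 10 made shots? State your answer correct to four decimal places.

0.4144

X ~ Binomial(13, 0.698); P(X ≥ 10) = Σ C(13,k) p^k (1−p)^(13−k) over k:
  k=10: C(13,10)·0.698^10·0.302^3 = 0.216243
  k=11: C(13,11)·0.698^11·0.302^2 = 0.136307
  k=12: C(13,12)·0.698^12·0.302^1 = 0.052507
  k=13: C(13,13)·0.698^13·0.302^0 = 0.009335
Total = 0.414391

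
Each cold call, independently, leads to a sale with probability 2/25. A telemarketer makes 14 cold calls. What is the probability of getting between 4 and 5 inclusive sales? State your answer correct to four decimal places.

X ~ Binomial(14, 0.08); P(4 ≤ X ≤ 5) = Σ C(14,k) p^k (1−p)^(14−k) over k:
  k=4: C(14,4)·0.08^4·0.92^10 = 0.017810
  k=5: C(14,5)·0.08^5·0.92^9 = 0.003097
Total = 0.020908

0.0209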